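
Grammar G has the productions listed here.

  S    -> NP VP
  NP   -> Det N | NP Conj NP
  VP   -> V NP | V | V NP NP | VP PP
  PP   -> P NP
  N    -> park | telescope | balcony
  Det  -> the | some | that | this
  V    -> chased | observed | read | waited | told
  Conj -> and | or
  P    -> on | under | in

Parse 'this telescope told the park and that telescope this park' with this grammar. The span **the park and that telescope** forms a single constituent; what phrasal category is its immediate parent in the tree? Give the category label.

[S [NP [Det this] [N telescope]] [VP [V told] [NP [NP [Det the] [N park]] [Conj and] [NP [Det that] [N telescope]]] [NP [Det this] [N park]]]]
The span 'the park and that telescope' is the NP node built by NP → NP Conj NP.
Its mother is the VP built by VP → V NP NP.

VP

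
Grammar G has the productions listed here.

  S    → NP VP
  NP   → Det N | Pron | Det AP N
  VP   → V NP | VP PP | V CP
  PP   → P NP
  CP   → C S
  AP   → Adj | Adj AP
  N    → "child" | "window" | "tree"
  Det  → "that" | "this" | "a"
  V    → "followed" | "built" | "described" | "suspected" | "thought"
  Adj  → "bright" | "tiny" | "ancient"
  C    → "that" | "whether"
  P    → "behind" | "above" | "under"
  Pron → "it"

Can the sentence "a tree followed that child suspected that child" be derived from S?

Ungrammatical

For S → NP VP, the only prefix that parses as NP is 'a tree', but the remainder 'followed that child suspected that child' is not a VP under these rules.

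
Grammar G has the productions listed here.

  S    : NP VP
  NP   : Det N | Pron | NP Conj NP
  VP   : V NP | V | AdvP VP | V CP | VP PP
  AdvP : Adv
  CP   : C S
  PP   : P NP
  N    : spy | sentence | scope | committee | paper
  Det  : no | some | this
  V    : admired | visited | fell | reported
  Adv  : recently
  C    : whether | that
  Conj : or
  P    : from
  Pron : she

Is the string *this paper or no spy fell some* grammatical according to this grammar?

For S → NP VP, every NP-prefix leaves a non-VP remainder: after 'this paper' the remainder is not a VP; after 'this paper or no spy' the remainder is not a VP.

Ungrammatical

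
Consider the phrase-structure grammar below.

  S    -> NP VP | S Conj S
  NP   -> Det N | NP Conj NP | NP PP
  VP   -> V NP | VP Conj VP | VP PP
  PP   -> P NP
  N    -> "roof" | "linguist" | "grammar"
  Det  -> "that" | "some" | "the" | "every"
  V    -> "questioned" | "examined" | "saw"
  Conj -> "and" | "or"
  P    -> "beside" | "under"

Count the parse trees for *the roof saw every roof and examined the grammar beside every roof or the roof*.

4

Two of the 4 distinct bracketings:
[S [NP [Det the] [N roof]] [VP [VP [V saw] [NP [Det every] [N roof]]] [Conj and] [VP [V examined] [NP [NP [NP [Det the] [N grammar]] [PP [P beside] [NP [Det every] [N roof]]]] [Conj or] [NP [Det the] [N roof]]]]]]
[S [NP [Det the] [N roof]] [VP [VP [V saw] [NP [Det every] [N roof]]] [Conj and] [VP [V examined] [NP [NP [Det the] [N grammar]] [PP [P beside] [NP [NP [Det every] [N roof]] [Conj or] [NP [Det the] [N roof]]]]]]]]
The trees differ in how a recursive rule is bracketed over the same span.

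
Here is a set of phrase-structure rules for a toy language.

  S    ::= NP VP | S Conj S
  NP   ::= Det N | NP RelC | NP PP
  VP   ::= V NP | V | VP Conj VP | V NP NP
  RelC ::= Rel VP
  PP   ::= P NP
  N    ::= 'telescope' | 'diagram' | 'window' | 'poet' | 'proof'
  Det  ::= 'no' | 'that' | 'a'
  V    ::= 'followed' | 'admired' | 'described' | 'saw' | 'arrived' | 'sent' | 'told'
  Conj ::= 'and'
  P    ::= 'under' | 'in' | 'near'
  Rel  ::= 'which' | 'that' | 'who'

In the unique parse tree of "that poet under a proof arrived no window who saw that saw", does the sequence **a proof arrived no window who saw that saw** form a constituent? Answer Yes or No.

[S [NP [NP [Det that] [N poet]] [PP [P under] [NP [Det a] [N proof]]]] [VP [V arrived] [NP [NP [NP [Det no] [N window]] [RelC [Rel who] [VP [V saw]]]] [RelC [Rel that] [VP [V saw]]]]]]
The smallest constituent containing 'a proof arrived no window who saw that saw' is the S spanning 'that poet under a proof arrived no window who saw that saw'; no single node in the tree dominates exactly the given words.

No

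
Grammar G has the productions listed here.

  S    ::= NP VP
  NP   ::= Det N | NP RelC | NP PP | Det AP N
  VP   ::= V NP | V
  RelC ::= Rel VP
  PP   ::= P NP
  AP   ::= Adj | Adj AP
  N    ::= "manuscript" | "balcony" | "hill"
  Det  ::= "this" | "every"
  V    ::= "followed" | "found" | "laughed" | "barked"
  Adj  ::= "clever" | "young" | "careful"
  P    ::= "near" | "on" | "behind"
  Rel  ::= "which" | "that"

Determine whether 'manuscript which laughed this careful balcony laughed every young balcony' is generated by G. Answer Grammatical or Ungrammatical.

Ungrammatical

For S → NP VP, no prefix of the string parses as an NP.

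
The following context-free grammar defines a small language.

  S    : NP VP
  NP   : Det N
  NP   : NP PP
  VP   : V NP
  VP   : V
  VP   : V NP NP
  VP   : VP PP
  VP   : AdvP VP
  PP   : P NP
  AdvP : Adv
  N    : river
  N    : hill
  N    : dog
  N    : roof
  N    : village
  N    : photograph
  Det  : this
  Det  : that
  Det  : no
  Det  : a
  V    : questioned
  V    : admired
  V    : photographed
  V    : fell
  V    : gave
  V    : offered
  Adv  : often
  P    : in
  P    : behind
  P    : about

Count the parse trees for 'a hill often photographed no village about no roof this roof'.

[S [NP [Det a] [N hill]] [VP [AdvP [Adv often]] [VP [V photographed] [NP [NP [Det no] [N village]] [PP [P about] [NP [Det no] [N roof]]]] [NP [Det this] [N roof]]]]]
No rule offers an alternative attachment or grouping for any span, so this is the only derivation.

1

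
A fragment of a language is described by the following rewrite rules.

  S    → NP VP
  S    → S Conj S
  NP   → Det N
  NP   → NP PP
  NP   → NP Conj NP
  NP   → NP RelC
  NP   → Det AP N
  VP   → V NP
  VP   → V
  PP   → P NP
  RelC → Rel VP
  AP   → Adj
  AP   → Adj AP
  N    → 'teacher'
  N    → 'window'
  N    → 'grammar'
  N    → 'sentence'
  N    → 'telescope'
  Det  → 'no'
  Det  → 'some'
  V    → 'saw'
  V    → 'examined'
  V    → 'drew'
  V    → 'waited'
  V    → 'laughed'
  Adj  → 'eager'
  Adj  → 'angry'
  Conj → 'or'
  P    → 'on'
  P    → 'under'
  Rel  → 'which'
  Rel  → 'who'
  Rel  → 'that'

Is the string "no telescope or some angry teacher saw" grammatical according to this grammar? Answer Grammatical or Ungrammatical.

S
  NP
    NP
      Det: no
      N: telescope
    Conj: or
    NP
      Det: some
      AP
        Adj: angry
      N: teacher
  VP
    V: saw
Every word is introduced by a lexical rule and the phrasal rules combine the resulting categories into a single S.

Grammatical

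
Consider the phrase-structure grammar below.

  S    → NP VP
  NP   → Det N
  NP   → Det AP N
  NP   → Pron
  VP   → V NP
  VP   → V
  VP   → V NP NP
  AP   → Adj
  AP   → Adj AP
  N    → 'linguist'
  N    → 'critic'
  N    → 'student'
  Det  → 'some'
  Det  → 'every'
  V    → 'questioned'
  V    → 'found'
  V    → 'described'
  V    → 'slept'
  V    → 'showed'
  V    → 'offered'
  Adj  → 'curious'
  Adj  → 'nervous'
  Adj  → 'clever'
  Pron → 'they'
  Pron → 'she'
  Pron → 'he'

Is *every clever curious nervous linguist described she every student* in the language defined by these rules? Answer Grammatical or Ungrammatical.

Grammatical

S
  NP
    Det: every
    AP
      Adj: clever
      AP
        Adj: curious
        AP
          Adj: nervous
    N: linguist
  VP
    V: described
    NP
      Pron: she
    NP
      Det: every
      N: student
Each bracket corresponds to one application of a listed rule, so the string is derivable from S.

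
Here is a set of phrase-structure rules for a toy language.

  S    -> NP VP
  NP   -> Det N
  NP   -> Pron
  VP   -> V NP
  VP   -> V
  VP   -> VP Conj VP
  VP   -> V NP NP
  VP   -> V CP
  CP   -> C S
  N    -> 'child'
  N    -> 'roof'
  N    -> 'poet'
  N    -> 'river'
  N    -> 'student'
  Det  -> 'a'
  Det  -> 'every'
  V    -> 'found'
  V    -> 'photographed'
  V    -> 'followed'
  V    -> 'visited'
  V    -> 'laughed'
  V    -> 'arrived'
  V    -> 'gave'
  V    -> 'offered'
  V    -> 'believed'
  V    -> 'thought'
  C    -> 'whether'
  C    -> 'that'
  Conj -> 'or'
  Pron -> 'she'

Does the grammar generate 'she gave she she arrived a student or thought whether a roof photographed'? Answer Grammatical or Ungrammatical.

Ungrammatical

For S → NP VP, the only prefix that parses as NP is 'she', but the remainder 'gave she she arrived a student or thought whether a roof photographed' is not a VP under these rules.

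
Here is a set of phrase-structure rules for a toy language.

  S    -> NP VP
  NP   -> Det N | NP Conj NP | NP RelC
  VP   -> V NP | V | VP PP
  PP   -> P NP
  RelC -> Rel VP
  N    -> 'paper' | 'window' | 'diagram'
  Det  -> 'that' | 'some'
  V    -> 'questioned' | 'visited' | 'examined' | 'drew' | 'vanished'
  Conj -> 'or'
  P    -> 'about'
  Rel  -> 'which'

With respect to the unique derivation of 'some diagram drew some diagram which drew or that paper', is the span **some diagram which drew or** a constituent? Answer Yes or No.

No

[S [NP [Det some] [N diagram]] [VP [V drew] [NP [NP [NP [Det some] [N diagram]] [RelC [Rel which] [VP [V drew]]]] [Conj or] [NP [Det that] [N paper]]]]]
The smallest constituent containing 'some diagram which drew or' is the NP spanning 'some diagram which drew or that paper'; no single node in the tree dominates exactly the given words.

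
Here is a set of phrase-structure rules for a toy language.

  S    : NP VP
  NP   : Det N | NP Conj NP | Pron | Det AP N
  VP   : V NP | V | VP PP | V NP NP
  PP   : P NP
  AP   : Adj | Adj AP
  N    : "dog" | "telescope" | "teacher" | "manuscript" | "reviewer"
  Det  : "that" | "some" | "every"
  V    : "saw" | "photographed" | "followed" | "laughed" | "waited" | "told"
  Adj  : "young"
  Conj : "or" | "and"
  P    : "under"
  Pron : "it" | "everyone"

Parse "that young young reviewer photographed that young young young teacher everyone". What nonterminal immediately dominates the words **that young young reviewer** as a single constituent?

S
  NP
    Det: that
    AP
      Adj: young
      AP
        Adj: young
    N: reviewer
  VP
    V: photographed
    NP
      Det: that
      AP
        Adj: young
        AP
          Adj: young
          AP
            Adj: young
      N: teacher
    NP
      Pron: everyone
The span 'that young young reviewer' is the NP node built by NP → Det AP N.

NP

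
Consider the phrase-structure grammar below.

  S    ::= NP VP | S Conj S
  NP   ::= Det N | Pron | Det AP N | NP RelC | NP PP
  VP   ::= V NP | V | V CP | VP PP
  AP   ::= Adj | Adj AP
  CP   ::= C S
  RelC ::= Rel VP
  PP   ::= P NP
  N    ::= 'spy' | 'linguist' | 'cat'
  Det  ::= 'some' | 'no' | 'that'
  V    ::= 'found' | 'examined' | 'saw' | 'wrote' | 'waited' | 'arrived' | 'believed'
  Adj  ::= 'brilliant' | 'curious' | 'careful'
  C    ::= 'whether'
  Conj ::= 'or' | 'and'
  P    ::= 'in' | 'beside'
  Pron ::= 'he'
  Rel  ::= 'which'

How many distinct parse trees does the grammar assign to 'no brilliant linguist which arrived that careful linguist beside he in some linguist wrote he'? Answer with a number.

Two of the 9 distinct bracketings:
[S [NP [NP [Det no] [AP [Adj brilliant]] [N linguist]] [RelC [Rel which] [VP [V arrived] [NP [NP [Det that] [AP [Adj careful]] [N linguist]] [PP [P beside] [NP [NP [Pron he]] [PP [P in] [NP [Det some] [N linguist]]]]]]]]] [VP [V wrote] [NP [Pron he]]]]
[S [NP [NP [Det no] [AP [Adj brilliant]] [N linguist]] [RelC [Rel which] [VP [V arrived] [NP [NP [NP [Det that] [AP [Adj careful]] [N linguist]] [PP [P beside] [NP [Pron he]]]] [PP [P in] [NP [Det some] [N linguist]]]]]]] [VP [V wrote] [NP [Pron he]]]]
The trees differ in how a recursive rule is bracketed over the same span.

9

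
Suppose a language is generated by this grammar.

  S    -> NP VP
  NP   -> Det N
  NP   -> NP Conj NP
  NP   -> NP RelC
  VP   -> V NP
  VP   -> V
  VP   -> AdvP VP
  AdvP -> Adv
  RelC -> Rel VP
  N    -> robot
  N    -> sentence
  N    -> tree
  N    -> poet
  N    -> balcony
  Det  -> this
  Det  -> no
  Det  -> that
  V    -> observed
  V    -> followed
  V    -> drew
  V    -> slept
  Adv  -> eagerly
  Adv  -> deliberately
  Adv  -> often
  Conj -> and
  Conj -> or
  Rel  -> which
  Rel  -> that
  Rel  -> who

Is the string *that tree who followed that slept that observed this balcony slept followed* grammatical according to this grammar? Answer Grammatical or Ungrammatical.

For S → NP VP, every NP-prefix leaves a non-VP remainder: after 'that tree' the remainder is not a VP; after 'that tree who followed' the remainder is not a VP; after 'that tree who followed that slept' the remainder is not a VP (and 2 more).

Ungrammatical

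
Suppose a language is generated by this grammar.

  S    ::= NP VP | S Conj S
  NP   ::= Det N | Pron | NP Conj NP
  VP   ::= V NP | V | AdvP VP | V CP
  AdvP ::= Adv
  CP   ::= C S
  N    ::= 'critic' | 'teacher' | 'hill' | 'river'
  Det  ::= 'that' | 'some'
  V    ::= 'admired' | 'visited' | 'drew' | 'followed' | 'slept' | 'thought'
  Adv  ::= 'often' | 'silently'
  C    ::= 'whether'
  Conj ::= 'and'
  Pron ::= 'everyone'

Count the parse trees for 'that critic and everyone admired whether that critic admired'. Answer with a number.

1

[S [NP [NP [Det that] [N critic]] [Conj and] [NP [Pron everyone]]] [VP [V admired] [CP [C whether] [S [NP [Det that] [N critic]] [VP [V admired]]]]]]
No rule offers an alternative attachment or grouping for any span, so this is the only derivation.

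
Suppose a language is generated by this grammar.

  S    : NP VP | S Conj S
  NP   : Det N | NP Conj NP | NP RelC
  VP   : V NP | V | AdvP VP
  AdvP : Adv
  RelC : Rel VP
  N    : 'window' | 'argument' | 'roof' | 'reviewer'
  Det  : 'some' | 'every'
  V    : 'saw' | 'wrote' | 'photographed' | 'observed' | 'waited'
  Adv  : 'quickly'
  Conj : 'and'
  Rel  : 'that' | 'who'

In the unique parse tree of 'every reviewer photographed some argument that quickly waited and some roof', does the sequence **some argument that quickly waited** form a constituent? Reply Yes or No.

[S [NP [Det every] [N reviewer]] [VP [V photographed] [NP [NP [NP [Det some] [N argument]] [RelC [Rel that] [VP [AdvP [Adv quickly]] [VP [V waited]]]]] [Conj and] [NP [Det some] [N roof]]]]]
The words 'some argument that quickly waited' are exhaustively dominated by a single NP node (built by NP → NP RelC), so they form a constituent.

Yes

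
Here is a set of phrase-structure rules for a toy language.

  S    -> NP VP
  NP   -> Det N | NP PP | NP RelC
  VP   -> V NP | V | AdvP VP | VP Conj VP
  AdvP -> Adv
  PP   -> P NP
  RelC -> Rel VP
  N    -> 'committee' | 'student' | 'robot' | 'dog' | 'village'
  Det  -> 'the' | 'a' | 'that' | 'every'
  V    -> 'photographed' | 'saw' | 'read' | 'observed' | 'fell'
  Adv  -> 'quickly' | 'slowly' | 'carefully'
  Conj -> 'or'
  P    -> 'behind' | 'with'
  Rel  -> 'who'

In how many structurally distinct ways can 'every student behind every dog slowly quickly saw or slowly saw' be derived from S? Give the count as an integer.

3

Two of the 3 distinct bracketings:
[S [NP [NP [Det every] [N student]] [PP [P behind] [NP [Det every] [N dog]]]] [VP [AdvP [Adv slowly]] [VP [AdvP [Adv quickly]] [VP [VP [V saw]] [Conj or] [VP [AdvP [Adv slowly]] [VP [V saw]]]]]]]
[S [NP [NP [Det every] [N student]] [PP [P behind] [NP [Det every] [N dog]]]] [VP [AdvP [Adv slowly]] [VP [VP [AdvP [Adv quickly]] [VP [V saw]]] [Conj or] [VP [AdvP [Adv slowly]] [VP [V saw]]]]]]
The trees differ in how a recursive rule is bracketed over the same span.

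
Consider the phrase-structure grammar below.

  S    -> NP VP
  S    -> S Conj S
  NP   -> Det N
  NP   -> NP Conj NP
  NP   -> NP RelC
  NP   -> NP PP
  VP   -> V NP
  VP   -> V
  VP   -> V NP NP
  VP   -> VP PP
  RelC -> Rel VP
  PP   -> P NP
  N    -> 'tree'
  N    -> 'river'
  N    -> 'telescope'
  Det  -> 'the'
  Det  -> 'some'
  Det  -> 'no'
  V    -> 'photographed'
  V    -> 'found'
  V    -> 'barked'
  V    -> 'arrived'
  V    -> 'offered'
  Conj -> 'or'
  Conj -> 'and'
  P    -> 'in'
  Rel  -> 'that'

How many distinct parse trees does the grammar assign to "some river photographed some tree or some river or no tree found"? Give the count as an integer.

2

The two bracketings:
[S [S [NP [Det some] [N river]] [VP [V photographed] [NP [Det some] [N tree]]]] [Conj or] [S [NP [NP [Det some] [N river]] [Conj or] [NP [Det no] [N tree]]] [VP [V found]]]]
[S [S [NP [Det some] [N river]] [VP [V photographed] [NP [NP [Det some] [N tree]] [Conj or] [NP [Det some] [N river]]]]] [Conj or] [S [NP [Det no] [N tree]] [VP [V found]]]]
The trees differ in how a recursive rule is bracketed over the same span.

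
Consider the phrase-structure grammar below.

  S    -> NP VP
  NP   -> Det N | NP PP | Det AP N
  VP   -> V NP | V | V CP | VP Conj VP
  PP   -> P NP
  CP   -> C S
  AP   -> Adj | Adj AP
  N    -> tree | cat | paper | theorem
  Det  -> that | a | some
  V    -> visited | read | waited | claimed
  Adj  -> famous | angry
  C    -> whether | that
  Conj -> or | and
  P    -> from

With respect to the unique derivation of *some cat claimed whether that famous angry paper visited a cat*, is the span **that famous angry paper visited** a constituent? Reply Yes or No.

[S [NP [Det some] [N cat]] [VP [V claimed] [CP [C whether] [S [NP [Det that] [AP [Adj famous] [AP [Adj angry]]] [N paper]] [VP [V visited] [NP [Det a] [N cat]]]]]]]
The smallest constituent containing 'that famous angry paper visited' is the S spanning 'that famous angry paper visited a cat'; no single node in the tree dominates exactly the given words.

No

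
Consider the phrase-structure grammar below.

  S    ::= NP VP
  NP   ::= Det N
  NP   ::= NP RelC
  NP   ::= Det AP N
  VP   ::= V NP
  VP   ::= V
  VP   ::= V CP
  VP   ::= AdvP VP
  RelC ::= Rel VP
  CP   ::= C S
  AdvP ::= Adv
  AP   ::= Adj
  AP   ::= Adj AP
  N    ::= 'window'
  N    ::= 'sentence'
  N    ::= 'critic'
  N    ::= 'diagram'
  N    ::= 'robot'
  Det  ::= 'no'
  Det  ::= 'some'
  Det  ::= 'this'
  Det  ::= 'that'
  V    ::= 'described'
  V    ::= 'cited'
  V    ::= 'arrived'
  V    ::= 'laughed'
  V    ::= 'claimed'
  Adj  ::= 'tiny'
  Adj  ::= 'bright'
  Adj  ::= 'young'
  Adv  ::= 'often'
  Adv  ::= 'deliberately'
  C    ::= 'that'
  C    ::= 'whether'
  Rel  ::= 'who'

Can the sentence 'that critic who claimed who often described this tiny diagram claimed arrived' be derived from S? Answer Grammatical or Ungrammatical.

For S → NP VP, every NP-prefix leaves a non-VP remainder: after 'that critic' the remainder is not a VP; after 'that critic who claimed' the remainder is not a VP; after 'that critic who claimed who often described' the remainder is not a VP (and 1 more).

Ungrammatical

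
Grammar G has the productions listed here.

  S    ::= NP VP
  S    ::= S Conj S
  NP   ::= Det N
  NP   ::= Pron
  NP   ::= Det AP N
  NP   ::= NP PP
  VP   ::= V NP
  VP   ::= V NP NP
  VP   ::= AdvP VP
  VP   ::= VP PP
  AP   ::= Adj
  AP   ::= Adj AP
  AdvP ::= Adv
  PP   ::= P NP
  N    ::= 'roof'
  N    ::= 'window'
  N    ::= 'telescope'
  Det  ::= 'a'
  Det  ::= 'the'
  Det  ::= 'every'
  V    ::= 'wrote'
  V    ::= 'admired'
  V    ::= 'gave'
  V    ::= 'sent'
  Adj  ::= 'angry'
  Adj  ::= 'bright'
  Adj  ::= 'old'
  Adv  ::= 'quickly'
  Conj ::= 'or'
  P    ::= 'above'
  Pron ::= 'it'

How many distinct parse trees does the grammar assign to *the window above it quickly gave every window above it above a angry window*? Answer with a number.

Two of the 9 distinct bracketings:
[S [NP [NP [Det the] [N window]] [PP [P above] [NP [Pron it]]]] [VP [AdvP [Adv quickly]] [VP [V gave] [NP [NP [Det every] [N window]] [PP [P above] [NP [NP [Pron it]] [PP [P above] [NP [Det a] [AP [Adj angry]] [N window]]]]]]]]]
[S [NP [NP [Det the] [N window]] [PP [P above] [NP [Pron it]]]] [VP [AdvP [Adv quickly]] [VP [V gave] [NP [NP [NP [Det every] [N window]] [PP [P above] [NP [Pron it]]]] [PP [P above] [NP [Det a] [AP [Adj angry]] [N window]]]]]]]
The trees differ in how a recursive rule is bracketed over the same span.

9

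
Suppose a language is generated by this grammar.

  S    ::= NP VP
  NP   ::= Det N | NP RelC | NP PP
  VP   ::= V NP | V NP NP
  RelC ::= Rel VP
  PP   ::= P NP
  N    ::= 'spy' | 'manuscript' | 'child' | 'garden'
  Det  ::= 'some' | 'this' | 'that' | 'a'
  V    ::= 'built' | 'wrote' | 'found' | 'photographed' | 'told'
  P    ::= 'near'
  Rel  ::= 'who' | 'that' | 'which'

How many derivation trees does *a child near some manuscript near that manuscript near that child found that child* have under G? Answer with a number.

Two of the 5 distinct bracketings:
[S [NP [NP [Det a] [N child]] [PP [P near] [NP [NP [Det some] [N manuscript]] [PP [P near] [NP [NP [Det that] [N manuscript]] [PP [P near] [NP [Det that] [N child]]]]]]]] [VP [V found] [NP [Det that] [N child]]]]
[S [NP [NP [Det a] [N child]] [PP [P near] [NP [NP [NP [Det some] [N manuscript]] [PP [P near] [NP [Det that] [N manuscript]]]] [PP [P near] [NP [Det that] [N child]]]]]] [VP [V found] [NP [Det that] [N child]]]]
The trees differ in how a recursive rule is bracketed over the same span.

5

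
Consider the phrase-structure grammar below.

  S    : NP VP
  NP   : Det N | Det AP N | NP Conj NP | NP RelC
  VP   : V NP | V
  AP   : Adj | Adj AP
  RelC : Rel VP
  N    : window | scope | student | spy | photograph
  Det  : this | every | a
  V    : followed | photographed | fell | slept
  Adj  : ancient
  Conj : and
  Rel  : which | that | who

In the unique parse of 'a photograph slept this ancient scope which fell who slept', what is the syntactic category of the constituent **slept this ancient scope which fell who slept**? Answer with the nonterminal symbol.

S
  NP
    Det: a
    N: photograph
  VP
    V: slept
    NP
      NP
        NP
          Det: this
          AP
            Adj: ancient
          N: scope
        RelC
          Rel: which
          VP
            V: fell
      RelC
        Rel: who
        VP
          V: slept
The span 'slept this ancient scope which fell who slept' is the VP node built by VP → V NP.

VP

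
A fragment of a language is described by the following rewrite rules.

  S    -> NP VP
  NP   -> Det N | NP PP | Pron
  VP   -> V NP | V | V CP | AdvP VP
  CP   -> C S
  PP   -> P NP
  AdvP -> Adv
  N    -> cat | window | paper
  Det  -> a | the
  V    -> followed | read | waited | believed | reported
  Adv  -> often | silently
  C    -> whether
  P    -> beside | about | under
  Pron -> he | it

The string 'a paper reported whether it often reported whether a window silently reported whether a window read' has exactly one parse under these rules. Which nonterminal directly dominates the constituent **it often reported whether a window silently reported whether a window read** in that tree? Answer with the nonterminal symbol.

CP

S
  NP
    Det: a
    N: paper
  VP
    V: reported
    CP
      C: whether
      S
        NP
          Pron: it
        VP
          AdvP
            Adv: often
          VP
            V: reported
            CP
              C: whether
              S
                NP
                  Det: a
                  N: window
                VP
                  AdvP
                    Adv: silently
                  VP
                    V: reported
                    CP
                      C: whether
                      S
                        NP
                          Det: a
                          N: window
                        VP
                          V: read
The span 'it often reported whether a window silently reported whether a window read' is the S node built by S → NP VP.
Its mother is the CP built by CP → C S.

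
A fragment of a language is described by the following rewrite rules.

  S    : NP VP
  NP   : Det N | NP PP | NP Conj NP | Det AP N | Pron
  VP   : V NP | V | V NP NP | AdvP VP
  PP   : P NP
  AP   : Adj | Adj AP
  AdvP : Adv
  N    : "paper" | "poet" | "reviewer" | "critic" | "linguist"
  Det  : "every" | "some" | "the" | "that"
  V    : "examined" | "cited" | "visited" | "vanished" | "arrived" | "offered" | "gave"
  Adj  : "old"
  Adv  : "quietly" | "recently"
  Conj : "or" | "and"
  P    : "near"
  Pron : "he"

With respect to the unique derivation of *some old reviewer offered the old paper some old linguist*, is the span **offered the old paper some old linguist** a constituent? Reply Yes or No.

[S [NP [Det some] [AP [Adj old]] [N reviewer]] [VP [V offered] [NP [Det the] [AP [Adj old]] [N paper]] [NP [Det some] [AP [Adj old]] [N linguist]]]]
The words 'offered the old paper some old linguist' are exhaustively dominated by a single VP node (built by VP → V NP NP), so they form a constituent.

Yes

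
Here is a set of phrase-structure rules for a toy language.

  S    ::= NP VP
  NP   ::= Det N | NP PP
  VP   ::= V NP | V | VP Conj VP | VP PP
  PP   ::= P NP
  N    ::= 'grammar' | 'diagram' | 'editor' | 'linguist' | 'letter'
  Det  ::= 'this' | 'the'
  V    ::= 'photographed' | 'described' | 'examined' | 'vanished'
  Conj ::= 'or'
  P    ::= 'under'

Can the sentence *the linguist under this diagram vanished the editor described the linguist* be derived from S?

For S → NP VP, every NP-prefix leaves a non-VP remainder: after 'the linguist' the remainder is not a VP; after 'the linguist under this diagram' the remainder is not a VP.

Ungrammatical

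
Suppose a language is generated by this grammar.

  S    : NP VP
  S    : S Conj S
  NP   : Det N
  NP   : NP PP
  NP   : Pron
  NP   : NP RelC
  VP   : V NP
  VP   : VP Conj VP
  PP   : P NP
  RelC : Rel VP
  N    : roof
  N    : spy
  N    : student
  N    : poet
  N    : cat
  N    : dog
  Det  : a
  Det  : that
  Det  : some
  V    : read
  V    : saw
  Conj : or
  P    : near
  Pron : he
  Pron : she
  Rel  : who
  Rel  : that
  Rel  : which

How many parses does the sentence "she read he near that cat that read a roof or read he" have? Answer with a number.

Two of the 4 distinct bracketings:
[S [NP [Pron she]] [VP [V read] [NP [NP [Pron he]] [PP [P near] [NP [NP [Det that] [N cat]] [RelC [Rel that] [VP [VP [V read] [NP [Det a] [N roof]]] [Conj or] [VP [V read] [NP [Pron he]]]]]]]]]]
[S [NP [Pron she]] [VP [V read] [NP [NP [NP [Pron he]] [PP [P near] [NP [Det that] [N cat]]]] [RelC [Rel that] [VP [VP [V read] [NP [Det a] [N roof]]] [Conj or] [VP [V read] [NP [Pron he]]]]]]]]
The trees differ in how a recursive rule is bracketed over the same span.

4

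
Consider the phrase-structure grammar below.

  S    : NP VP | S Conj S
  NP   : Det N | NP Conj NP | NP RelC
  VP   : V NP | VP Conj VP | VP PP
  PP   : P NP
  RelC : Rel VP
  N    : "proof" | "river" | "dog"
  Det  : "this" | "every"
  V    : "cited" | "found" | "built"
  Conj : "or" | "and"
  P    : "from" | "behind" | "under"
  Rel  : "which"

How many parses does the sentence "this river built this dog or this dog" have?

[S [NP [Det this] [N river]] [VP [V built] [NP [NP [Det this] [N dog]] [Conj or] [NP [Det this] [N dog]]]]]
No rule offers an alternative attachment or grouping for any span, so this is the only derivation.

1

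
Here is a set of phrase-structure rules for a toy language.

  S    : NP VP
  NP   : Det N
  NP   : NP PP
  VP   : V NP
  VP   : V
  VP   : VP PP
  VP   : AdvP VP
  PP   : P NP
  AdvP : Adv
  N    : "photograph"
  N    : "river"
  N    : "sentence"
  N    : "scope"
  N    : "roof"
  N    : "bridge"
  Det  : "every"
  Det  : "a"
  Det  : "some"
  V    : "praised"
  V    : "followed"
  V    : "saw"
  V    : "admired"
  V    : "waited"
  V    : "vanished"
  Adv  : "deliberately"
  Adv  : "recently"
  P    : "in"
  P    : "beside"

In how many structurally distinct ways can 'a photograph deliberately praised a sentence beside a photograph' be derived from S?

Two of the 3 distinct bracketings:
[S [NP [Det a] [N photograph]] [VP [VP [AdvP [Adv deliberately]] [VP [V praised] [NP [Det a] [N sentence]]]] [PP [P beside] [NP [Det a] [N photograph]]]]]
[S [NP [Det a] [N photograph]] [VP [AdvP [Adv deliberately]] [VP [V praised] [NP [NP [Det a] [N sentence]] [PP [P beside] [NP [Det a] [N photograph]]]]]]]
The difference turns on whether NP → NP PP is used at the relevant span, versus an alternative expansion of NP.

3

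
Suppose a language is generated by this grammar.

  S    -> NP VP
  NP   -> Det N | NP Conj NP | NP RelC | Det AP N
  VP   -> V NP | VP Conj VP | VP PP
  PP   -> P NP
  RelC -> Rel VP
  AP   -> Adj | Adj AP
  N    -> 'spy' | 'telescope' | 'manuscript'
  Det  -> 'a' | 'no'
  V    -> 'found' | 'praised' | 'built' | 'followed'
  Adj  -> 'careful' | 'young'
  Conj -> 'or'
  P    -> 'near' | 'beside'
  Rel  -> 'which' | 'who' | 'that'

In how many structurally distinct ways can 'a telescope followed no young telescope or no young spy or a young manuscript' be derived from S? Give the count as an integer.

2

The two bracketings:
[S [NP [Det a] [N telescope]] [VP [V followed] [NP [NP [Det no] [AP [Adj young]] [N telescope]] [Conj or] [NP [NP [Det no] [AP [Adj young]] [N spy]] [Conj or] [NP [Det a] [AP [Adj young]] [N manuscript]]]]]]
[S [NP [Det a] [N telescope]] [VP [V followed] [NP [NP [NP [Det no] [AP [Adj young]] [N telescope]] [Conj or] [NP [Det no] [AP [Adj young]] [N spy]]] [Conj or] [NP [Det a] [AP [Adj young]] [N manuscript]]]]]
The trees differ in how a recursive rule is bracketed over the same span.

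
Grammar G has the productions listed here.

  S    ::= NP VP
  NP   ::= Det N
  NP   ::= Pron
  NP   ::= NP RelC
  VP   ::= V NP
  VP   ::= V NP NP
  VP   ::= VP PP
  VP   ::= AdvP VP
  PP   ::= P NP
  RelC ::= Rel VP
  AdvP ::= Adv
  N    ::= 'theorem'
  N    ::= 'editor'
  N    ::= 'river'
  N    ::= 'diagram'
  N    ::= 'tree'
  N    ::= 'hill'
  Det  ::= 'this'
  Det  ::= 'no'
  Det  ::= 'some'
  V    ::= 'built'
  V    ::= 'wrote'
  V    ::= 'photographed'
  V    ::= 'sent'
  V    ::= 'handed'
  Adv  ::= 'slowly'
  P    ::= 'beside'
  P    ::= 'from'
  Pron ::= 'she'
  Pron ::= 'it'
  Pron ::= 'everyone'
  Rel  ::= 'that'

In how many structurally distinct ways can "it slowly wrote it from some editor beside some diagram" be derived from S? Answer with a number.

Two of the 3 distinct bracketings:
[S [NP [Pron it]] [VP [VP [VP [AdvP [Adv slowly]] [VP [V wrote] [NP [Pron it]]]] [PP [P from] [NP [Det some] [N editor]]]] [PP [P beside] [NP [Det some] [N diagram]]]]]
[S [NP [Pron it]] [VP [VP [AdvP [Adv slowly]] [VP [VP [V wrote] [NP [Pron it]]] [PP [P from] [NP [Det some] [N editor]]]]] [PP [P beside] [NP [Det some] [N diagram]]]]]
The trees differ in how a recursive rule is bracketed over the same span.

3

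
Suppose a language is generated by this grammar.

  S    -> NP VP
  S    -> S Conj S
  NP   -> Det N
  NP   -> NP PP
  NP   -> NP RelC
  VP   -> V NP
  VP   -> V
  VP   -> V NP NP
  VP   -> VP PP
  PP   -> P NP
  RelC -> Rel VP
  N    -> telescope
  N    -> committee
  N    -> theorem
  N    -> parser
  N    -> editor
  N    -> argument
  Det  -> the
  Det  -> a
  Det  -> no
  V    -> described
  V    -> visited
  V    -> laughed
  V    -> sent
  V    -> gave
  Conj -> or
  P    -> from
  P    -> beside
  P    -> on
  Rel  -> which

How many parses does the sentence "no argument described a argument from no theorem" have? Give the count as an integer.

2

The two bracketings:
[S [NP [Det no] [N argument]] [VP [V described] [NP [NP [Det a] [N argument]] [PP [P from] [NP [Det no] [N theorem]]]]]]
[S [NP [Det no] [N argument]] [VP [VP [V described] [NP [Det a] [N argument]]] [PP [P from] [NP [Det no] [N theorem]]]]]
The difference turns on whether NP → NP PP is used at the relevant span, versus an alternative expansion of NP.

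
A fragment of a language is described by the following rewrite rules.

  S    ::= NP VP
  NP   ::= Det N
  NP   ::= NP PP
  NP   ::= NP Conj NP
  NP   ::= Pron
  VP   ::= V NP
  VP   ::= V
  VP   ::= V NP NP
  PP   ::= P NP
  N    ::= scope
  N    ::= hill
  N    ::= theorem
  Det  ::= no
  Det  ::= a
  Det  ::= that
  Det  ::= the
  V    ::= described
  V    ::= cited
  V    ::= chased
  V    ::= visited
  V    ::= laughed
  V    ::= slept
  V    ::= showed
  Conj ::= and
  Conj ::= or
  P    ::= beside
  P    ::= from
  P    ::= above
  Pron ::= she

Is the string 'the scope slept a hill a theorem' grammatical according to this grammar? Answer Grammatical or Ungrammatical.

Grammatical

[S [NP [Det the] [N scope]] [VP [V slept] [NP [Det a] [N hill]] [NP [Det a] [N theorem]]]]
The bracketing above is licensed at every node by one of the given productions, with S at the root.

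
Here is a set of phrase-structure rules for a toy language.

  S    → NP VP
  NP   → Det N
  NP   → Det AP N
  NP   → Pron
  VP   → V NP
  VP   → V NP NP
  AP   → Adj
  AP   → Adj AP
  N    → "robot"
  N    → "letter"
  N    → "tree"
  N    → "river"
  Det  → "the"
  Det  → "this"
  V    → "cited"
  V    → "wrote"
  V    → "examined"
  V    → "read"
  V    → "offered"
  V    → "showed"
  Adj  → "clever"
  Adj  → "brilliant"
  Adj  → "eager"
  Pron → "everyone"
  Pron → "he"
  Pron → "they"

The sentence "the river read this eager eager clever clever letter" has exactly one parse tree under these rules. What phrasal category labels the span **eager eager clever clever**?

S
  NP
    Det: the
    N: river
  VP
    V: read
    NP
      Det: this
      AP
        Adj: eager
        AP
          Adj: eager
          AP
            Adj: clever
            AP
              Adj: clever
      N: letter
The span 'eager eager clever clever' is the AP node built by AP → Adj AP.

AP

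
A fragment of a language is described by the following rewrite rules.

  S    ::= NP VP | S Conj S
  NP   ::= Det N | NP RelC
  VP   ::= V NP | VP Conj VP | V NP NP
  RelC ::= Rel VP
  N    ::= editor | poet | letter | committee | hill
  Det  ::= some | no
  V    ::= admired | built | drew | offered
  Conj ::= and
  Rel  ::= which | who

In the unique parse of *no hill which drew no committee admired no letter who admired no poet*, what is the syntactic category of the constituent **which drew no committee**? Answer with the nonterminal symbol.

RelC

[S [NP [NP [Det no] [N hill]] [RelC [Rel which] [VP [V drew] [NP [Det no] [N committee]]]]] [VP [V admired] [NP [NP [Det no] [N letter]] [RelC [Rel who] [VP [V admired] [NP [Det no] [N poet]]]]]]]
The span 'which drew no committee' is the RelC node built by RelC → Rel VP.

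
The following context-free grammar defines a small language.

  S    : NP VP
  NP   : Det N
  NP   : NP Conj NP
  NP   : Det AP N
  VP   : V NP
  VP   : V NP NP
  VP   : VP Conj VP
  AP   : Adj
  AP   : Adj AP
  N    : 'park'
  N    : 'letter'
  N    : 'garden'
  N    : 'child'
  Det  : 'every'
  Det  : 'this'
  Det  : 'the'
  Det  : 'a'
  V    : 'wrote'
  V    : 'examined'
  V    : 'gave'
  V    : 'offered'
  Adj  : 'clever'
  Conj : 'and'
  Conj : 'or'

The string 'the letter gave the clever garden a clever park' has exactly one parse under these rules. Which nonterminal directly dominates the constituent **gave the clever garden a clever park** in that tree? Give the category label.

S
  NP
    Det: the
    N: letter
  VP
    V: gave
    NP
      Det: the
      AP
        Adj: clever
      N: garden
    NP
      Det: a
      AP
        Adj: clever
      N: park
The span 'gave the clever garden a clever park' is the VP node built by VP → V NP NP.
Its mother is the S built by S → NP VP.

S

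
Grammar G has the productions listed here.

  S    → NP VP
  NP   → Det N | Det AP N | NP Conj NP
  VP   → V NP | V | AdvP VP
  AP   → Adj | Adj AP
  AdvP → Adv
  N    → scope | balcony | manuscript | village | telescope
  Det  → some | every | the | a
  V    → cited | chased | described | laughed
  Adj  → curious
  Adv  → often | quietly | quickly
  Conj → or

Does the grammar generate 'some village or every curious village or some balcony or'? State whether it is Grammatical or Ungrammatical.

Ungrammatical

For S → NP VP, every NP-prefix leaves a non-VP remainder: after 'some village' the remainder is not a VP; after 'some village or every curious village' the remainder is not a VP; after 'some village or every curious village or some balcony' the remainder is not a VP.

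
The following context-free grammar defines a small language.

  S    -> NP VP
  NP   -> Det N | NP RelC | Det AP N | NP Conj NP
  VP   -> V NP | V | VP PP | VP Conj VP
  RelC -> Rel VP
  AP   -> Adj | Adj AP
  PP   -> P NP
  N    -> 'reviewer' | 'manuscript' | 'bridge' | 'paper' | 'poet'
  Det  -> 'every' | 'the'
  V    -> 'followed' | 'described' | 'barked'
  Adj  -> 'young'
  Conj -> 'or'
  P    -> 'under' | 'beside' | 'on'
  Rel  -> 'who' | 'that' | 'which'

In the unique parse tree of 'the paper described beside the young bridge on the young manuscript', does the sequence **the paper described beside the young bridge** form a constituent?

No

[S [NP [Det the] [N paper]] [VP [VP [VP [V described]] [PP [P beside] [NP [Det the] [AP [Adj young]] [N bridge]]]] [PP [P on] [NP [Det the] [AP [Adj young]] [N manuscript]]]]]
The smallest constituent containing 'the paper described beside the young bridge' is the S spanning 'the paper described beside the young bridge on the young manuscript'; no single node in the tree dominates exactly the given words.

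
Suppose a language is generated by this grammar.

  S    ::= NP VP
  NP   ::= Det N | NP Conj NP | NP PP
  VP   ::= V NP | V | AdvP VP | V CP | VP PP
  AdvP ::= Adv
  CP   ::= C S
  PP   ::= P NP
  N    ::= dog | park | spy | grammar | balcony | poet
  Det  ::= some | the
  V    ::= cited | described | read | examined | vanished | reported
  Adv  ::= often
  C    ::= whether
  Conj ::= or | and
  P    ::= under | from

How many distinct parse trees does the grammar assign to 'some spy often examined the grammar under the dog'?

3

Two of the 3 distinct bracketings:
[S [NP [Det some] [N spy]] [VP [AdvP [Adv often]] [VP [V examined] [NP [NP [Det the] [N grammar]] [PP [P under] [NP [Det the] [N dog]]]]]]]
[S [NP [Det some] [N spy]] [VP [AdvP [Adv often]] [VP [VP [V examined] [NP [Det the] [N grammar]]] [PP [P under] [NP [Det the] [N dog]]]]]]
The difference turns on whether NP → NP PP is used at the relevant span, versus an alternative expansion of NP.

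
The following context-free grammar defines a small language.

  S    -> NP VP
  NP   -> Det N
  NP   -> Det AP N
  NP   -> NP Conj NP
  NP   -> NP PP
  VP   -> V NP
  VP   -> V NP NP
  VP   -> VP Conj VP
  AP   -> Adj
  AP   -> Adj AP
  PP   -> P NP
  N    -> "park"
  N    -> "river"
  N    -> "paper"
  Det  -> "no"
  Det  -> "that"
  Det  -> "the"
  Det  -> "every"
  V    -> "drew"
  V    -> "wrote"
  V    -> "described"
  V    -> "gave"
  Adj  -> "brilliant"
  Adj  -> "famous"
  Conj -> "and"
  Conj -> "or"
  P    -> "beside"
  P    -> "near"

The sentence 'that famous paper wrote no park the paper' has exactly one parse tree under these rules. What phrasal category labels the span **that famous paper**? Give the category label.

S
  NP
    Det: that
    AP
      Adj: famous
    N: paper
  VP
    V: wrote
    NP
      Det: no
      N: park
    NP
      Det: the
      N: paper
The span 'that famous paper' is the NP node built by NP → Det AP N.

NP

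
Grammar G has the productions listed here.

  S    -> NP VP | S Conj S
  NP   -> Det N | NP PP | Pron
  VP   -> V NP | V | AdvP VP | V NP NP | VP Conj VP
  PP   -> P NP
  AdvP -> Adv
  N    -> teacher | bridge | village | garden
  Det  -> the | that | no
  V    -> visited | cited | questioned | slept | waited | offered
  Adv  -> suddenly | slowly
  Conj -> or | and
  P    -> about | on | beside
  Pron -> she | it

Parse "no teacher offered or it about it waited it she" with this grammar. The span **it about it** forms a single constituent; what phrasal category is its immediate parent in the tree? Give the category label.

S

[S [S [NP [Det no] [N teacher]] [VP [V offered]]] [Conj or] [S [NP [NP [Pron it]] [PP [P about] [NP [Pron it]]]] [VP [V waited] [NP [Pron it]] [NP [Pron she]]]]]
The span 'it about it' is the NP node built by NP → NP PP.
Its mother is the S built by S → NP VP.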